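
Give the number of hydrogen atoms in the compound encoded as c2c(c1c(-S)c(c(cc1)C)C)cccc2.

14

Hydrogens are implicit in SMILES; fill each atom to its normal valence:
  7 × C (aromatic): 1 H each → 7
  5 × C (aromatic): no H
  2 × C: 3 H each → 6
  1 × S: 1 H
  Total hydrogens = 14.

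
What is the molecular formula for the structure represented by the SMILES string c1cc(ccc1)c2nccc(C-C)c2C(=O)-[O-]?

C14H12NO2-

Heavy atoms from the SMILES: 14 C, 1 N, 2 O.
Implicit hydrogens by atom environment:
  7 × C (aromatic): 1 H each → 7
  4 × C (aromatic): no H
  1 × C: 3 H
  1 × C: 2 H
  1 × C: no H
  1 × N (aromatic): no H
  1 × O: no H
  1 × O (charge -1): no H
  Total hydrogens = 12.
Net charge -1.
Molecular formula: C14H12NO2-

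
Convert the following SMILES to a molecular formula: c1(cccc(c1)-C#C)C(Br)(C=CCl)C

Heavy atoms from the SMILES: 1 Br, 12 C, 1 Cl.
Implicit hydrogens by atom environment:
  4 × C (aromatic): 1 H each → 4
  3 × C: 1 H each → 3
  2 × C: no H
  2 × C (aromatic): no H
  1 × Br: no H
  1 × C: 3 H
  1 × Cl: no H
  Total hydrogens = 10.
Molecular formula: C12H10BrCl

C12H10BrCl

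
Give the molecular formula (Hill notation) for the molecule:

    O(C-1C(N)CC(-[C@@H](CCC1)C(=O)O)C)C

Heavy atoms from the SMILES: 11 C, 1 N, 3 O.
Implicit hydrogens by atom environment:
  4 × C: 2 H each → 8
  4 × C: 1 H each → 4
  2 × C: 3 H each → 6
  2 × O: no H
  1 × C: no H
  1 × N: 2 H
  1 × O: 1 H
  Total hydrogens = 21.
Molecular formula: C11H21NO3

C11H21NO3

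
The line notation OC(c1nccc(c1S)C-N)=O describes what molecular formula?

C7H8N2O2S

Heavy atoms from the SMILES: 7 C, 2 N, 2 O, 1 S.
Implicit hydrogens by atom environment:
  3 × C (aromatic): no H
  2 × C (aromatic): 1 H each → 2
  1 × C: 2 H
  1 × C: no H
  1 × N: 2 H
  1 × N (aromatic): no H
  1 × O: 1 H
  1 × O: no H
  1 × S: 1 H
  Total hydrogens = 8.
Molecular formula: C7H8N2O2S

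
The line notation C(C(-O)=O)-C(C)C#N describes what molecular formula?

C5H7NO2

Heavy atoms from the SMILES: 5 C, 1 N, 2 O.
Implicit hydrogens by atom environment:
  2 × C: no H
  1 × C: 3 H
  1 × C: 2 H
  1 × C: 1 H
  1 × N: no H
  1 × O: 1 H
  1 × O: no H
  Total hydrogens = 7.
Molecular formula: C5H7NO2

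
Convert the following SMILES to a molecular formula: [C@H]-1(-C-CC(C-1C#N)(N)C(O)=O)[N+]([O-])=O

Heavy atoms from the SMILES: 7 C, 3 N, 4 O.
Implicit hydrogens by atom environment:
  3 × C: no H
  2 × C: 2 H each → 4
  2 × C: 1 H each → 2
  2 × O: no H
  1 × N: 2 H
  1 × N: no H
  1 × N (charge +1): no H
  1 × O: 1 H
  1 × O (charge -1): no H
  Total hydrogens = 9.
Molecular formula: C7H9N3O4

C7H9N3O4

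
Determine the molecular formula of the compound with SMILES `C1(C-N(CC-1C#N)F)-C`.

Heavy atoms from the SMILES: 6 C, 1 F, 2 N.
Implicit hydrogens by atom environment:
  2 × C: 2 H each → 4
  2 × C: 1 H each → 2
  2 × N: no H
  1 × C: 3 H
  1 × C: no H
  1 × F: no H
  Total hydrogens = 9.
Molecular formula: C6H9FN2

C6H9FN2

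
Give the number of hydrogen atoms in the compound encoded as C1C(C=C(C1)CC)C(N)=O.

Hydrogens are implicit in SMILES; fill each atom to its normal valence:
  3 × C: 2 H each → 6
  2 × C: 1 H each → 2
  2 × C: no H
  1 × C: 3 H
  1 × N: 2 H
  1 × O: no H
  Total hydrogens = 13.

13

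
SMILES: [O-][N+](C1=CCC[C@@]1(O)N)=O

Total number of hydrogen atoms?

Hydrogens are implicit in SMILES; fill each atom to its normal valence:
  2 × C: 2 H each → 4
  2 × C: no H
  1 × C: 1 H
  1 × N: 2 H
  1 × N (charge +1): no H
  1 × O: 1 H
  1 × O: no H
  1 × O (charge -1): no H
  Total hydrogens = 8.

8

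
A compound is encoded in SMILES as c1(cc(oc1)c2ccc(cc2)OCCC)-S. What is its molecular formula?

C13H14O2S

Heavy atoms from the SMILES: 13 C, 2 O, 1 S.
Implicit hydrogens by atom environment:
  6 × C (aromatic): 1 H each → 6
  4 × C (aromatic): no H
  2 × C: 2 H each → 4
  1 × C: 3 H
  1 × O (aromatic): no H
  1 × O: no H
  1 × S: 1 H
  Total hydrogens = 14.
Molecular formula: C13H14O2S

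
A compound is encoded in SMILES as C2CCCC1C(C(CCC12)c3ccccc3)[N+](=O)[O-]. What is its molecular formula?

Heavy atoms from the SMILES: 16 C, 1 N, 2 O.
Implicit hydrogens by atom environment:
  6 × C: 2 H each → 12
  5 × C (aromatic): 1 H each → 5
  4 × C: 1 H each → 4
  1 × C (aromatic): no H
  1 × N (charge +1): no H
  1 × O: no H
  1 × O (charge -1): no H
  Total hydrogens = 21.
Molecular formula: C16H21NO2

C16H21NO2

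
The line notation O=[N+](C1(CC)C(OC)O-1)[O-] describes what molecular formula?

Heavy atoms from the SMILES: 5 C, 1 N, 4 O.
Implicit hydrogens by atom environment:
  3 × O: no H
  2 × C: 3 H each → 6
  1 × C: 2 H
  1 × C: 1 H
  1 × C: no H
  1 × N (charge +1): no H
  1 × O (charge -1): no H
  Total hydrogens = 9.
Molecular formula: C5H9NO4

C5H9NO4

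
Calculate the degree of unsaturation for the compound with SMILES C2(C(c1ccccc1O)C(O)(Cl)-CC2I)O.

5

Molecular formula from the SMILES: C11H12ClIO3.
DoU = (2C + 2 + N − H − X)/2 = (2·11 + 2 + 0 − 12 − 2)/2 = 10/2 = 5.
(Structurally: 2 ring(s) + 3 π bond(s) = 5.)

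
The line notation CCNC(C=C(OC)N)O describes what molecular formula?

Heavy atoms from the SMILES: 6 C, 2 N, 2 O.
Implicit hydrogens by atom environment:
  2 × C: 3 H each → 6
  2 × C: 1 H each → 2
  1 × C: 2 H
  1 × C: no H
  1 × N: 2 H
  1 × N: 1 H
  1 × O: 1 H
  1 × O: no H
  Total hydrogens = 14.
Molecular formula: C6H14N2O2

C6H14N2O2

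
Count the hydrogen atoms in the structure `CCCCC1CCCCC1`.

Hydrogens are implicit in SMILES; fill each atom to its normal valence:
  8 × C: 2 H each → 16
  1 × C: 3 H
  1 × C: 1 H
  Total hydrogens = 20.

20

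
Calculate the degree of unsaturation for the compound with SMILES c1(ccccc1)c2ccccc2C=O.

9

Molecular formula from the SMILES: C13H10O.
DoU = (2C + 2 + N − H − X)/2 = (2·13 + 2 + 0 − 10 − 0)/2 = 18/2 = 9.
(Structurally: 2 ring(s) + 7 π bond(s) = 9.)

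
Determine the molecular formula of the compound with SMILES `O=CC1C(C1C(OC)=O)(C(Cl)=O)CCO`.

Heavy atoms from the SMILES: 9 C, 1 Cl, 5 O.
Implicit hydrogens by atom environment:
  4 × O: no H
  3 × C: 1 H each → 3
  3 × C: no H
  2 × C: 2 H each → 4
  1 × C: 3 H
  1 × Cl: no H
  1 × O: 1 H
  Total hydrogens = 11.
Molecular formula: C9H11ClO5

C9H11ClO5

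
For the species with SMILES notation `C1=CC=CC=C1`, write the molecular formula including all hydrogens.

C6H6

Heavy atoms from the SMILES: 6 C.
Implicit hydrogens by atom environment:
  6 × C (aromatic): 1 H each → 6
  Total hydrogens = 6.
Molecular formula: C6H6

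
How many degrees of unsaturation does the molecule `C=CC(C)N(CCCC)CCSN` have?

Molecular formula from the SMILES: C10H22N2S.
DoU = (2C + 2 + N − H − X)/2 = (2·10 + 2 + 2 − 22 − 0)/2 = 2/2 = 1.
(Structurally: 0 ring(s) + 1 π bond(s) = 1.)

1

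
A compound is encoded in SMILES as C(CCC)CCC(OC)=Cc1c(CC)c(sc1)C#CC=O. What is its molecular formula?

C18H24O2S

Heavy atoms from the SMILES: 18 C, 2 O, 1 S.
Implicit hydrogens by atom environment:
  6 × C: 2 H each → 12
  3 × C: 3 H each → 9
  3 × C (aromatic): no H
  3 × C: no H
  2 × C: 1 H each → 2
  2 × O: no H
  1 × C (aromatic): 1 H
  1 × S (aromatic): no H
  Total hydrogens = 24.
Molecular formula: C18H24O2S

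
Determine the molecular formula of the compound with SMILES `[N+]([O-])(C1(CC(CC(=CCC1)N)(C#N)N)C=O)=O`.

Heavy atoms from the SMILES: 10 C, 4 N, 3 O.
Implicit hydrogens by atom environment:
  4 × C: 2 H each → 8
  4 × C: no H
  2 × C: 1 H each → 2
  2 × N: 2 H each → 4
  2 × O: no H
  1 × N: no H
  1 × N (charge +1): no H
  1 × O (charge -1): no H
  Total hydrogens = 14.
Molecular formula: C10H14N4O3

C10H14N4O3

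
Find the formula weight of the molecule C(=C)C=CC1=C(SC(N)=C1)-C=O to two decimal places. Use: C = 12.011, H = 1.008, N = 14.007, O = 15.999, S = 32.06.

179.24

Molecular formula: C9H9NOS.
M = 9×12.011 + 9×1.008 + 1×14.007 + 1×15.999 + 1×32.06 = 179.24 g/mol.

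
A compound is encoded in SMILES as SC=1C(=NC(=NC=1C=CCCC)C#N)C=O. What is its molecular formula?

Heavy atoms from the SMILES: 11 C, 3 N, 1 O, 1 S.
Implicit hydrogens by atom environment:
  4 × C (aromatic): no H
  3 × C: 1 H each → 3
  2 × C: 2 H each → 4
  2 × N (aromatic): no H
  1 × C: 3 H
  1 × C: no H
  1 × N: no H
  1 × O: no H
  1 × S: 1 H
  Total hydrogens = 11.
Molecular formula: C11H11N3OS

C11H11N3OS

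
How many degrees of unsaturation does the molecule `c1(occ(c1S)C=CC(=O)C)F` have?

Molecular formula from the SMILES: C8H7FO2S.
DoU = (2C + 2 + N − H − X)/2 = (2·8 + 2 + 0 − 7 − 1)/2 = 10/2 = 5.
(Structurally: 1 ring(s) + 4 π bond(s) = 5.)

5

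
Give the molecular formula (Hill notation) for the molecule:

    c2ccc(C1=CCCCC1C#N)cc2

Heavy atoms from the SMILES: 13 C, 1 N.
Implicit hydrogens by atom environment:
  5 × C (aromatic): 1 H each → 5
  3 × C: 2 H each → 6
  2 × C: 1 H each → 2
  2 × C: no H
  1 × C (aromatic): no H
  1 × N: no H
  Total hydrogens = 13.
Molecular formula: C13H13N

C13H13N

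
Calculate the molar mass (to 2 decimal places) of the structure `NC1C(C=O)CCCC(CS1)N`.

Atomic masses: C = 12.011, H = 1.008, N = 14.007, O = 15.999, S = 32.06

Molecular formula: C8H16N2OS.
M = 8×12.011 + 16×1.008 + 2×14.007 + 1×15.999 + 1×32.06 = 188.29 g/mol.

188.29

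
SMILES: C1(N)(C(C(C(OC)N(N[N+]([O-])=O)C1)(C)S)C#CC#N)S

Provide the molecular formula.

Heavy atoms from the SMILES: 10 C, 5 N, 3 O, 2 S.
Implicit hydrogens by atom environment:
  5 × C: no H
  2 × C: 3 H each → 6
  2 × C: 1 H each → 2
  2 × N: no H
  2 × O: no H
  2 × S: 1 H each → 2
  1 × C: 2 H
  1 × N: 2 H
  1 × N: 1 H
  1 × N (charge +1): no H
  1 × O (charge -1): no H
  Total hydrogens = 15.
Molecular formula: C10H15N5O3S2

C10H15N5O3S2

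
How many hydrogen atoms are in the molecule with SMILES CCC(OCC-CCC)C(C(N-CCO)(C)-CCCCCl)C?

38

Hydrogens are implicit in SMILES; fill each atom to its normal valence:
  11 × C: 2 H each → 22
  4 × C: 3 H each → 12
  2 × C: 1 H each → 2
  1 × C: no H
  1 × Cl: no H
  1 × N: 1 H
  1 × O: 1 H
  1 × O: no H
  Total hydrogens = 38.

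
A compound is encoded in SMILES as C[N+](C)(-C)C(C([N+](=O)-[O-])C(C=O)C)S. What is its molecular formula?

Heavy atoms from the SMILES: 8 C, 2 N, 3 O, 1 S.
Implicit hydrogens by atom environment:
  4 × C: 3 H each → 12
  4 × C: 1 H each → 4
  2 × N (charge +1): no H
  2 × O: no H
  1 × O (charge -1): no H
  1 × S: 1 H
  Total hydrogens = 17.
Net charge +1.
Molecular formula: C8H17N2O3S+

C8H17N2O3S+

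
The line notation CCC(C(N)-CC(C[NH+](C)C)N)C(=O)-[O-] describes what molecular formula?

Heavy atoms from the SMILES: 10 C, 3 N, 2 O.
Implicit hydrogens by atom environment:
  3 × C: 3 H each → 9
  3 × C: 2 H each → 6
  3 × C: 1 H each → 3
  2 × N: 2 H each → 4
  1 × C: no H
  1 × N (charge +1): 1 H
  1 × O: no H
  1 × O (charge -1): no H
  Total hydrogens = 23.
Molecular formula: C10H23N3O2

C10H23N3O2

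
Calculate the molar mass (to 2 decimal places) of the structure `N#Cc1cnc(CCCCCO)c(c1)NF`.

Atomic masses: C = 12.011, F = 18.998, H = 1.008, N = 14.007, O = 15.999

Molecular formula: C11H14FN3O.
M = 11×12.011 + 1×18.998 + 14×1.008 + 3×14.007 + 1×15.999 = 223.25 g/mol.

223.25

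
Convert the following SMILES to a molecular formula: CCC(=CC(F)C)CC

Heavy atoms from the SMILES: 8 C, 1 F.
Implicit hydrogens by atom environment:
  3 × C: 3 H each → 9
  2 × C: 2 H each → 4
  2 × C: 1 H each → 2
  1 × C: no H
  1 × F: no H
  Total hydrogens = 15.
Molecular formula: C8H15F

C8H15F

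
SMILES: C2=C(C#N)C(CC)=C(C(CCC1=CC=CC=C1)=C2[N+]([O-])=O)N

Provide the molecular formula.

C17H17N3O2

Heavy atoms from the SMILES: 17 C, 3 N, 2 O.
Implicit hydrogens by atom environment:
  6 × C (aromatic): 1 H each → 6
  6 × C (aromatic): no H
  3 × C: 2 H each → 6
  1 × C: 3 H
  1 × C: no H
  1 × N: 2 H
  1 × N: no H
  1 × N (charge +1): no H
  1 × O: no H
  1 × O (charge -1): no H
  Total hydrogens = 17.
Molecular formula: C17H17N3O2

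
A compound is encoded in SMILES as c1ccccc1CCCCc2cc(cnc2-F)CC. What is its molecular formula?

C17H20FN

Heavy atoms from the SMILES: 17 C, 1 F, 1 N.
Implicit hydrogens by atom environment:
  7 × C (aromatic): 1 H each → 7
  5 × C: 2 H each → 10
  4 × C (aromatic): no H
  1 × C: 3 H
  1 × F: no H
  1 × N (aromatic): no H
  Total hydrogens = 20.
Molecular formula: C17H20FN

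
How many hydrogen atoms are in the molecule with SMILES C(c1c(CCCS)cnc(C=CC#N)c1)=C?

14

Hydrogens are implicit in SMILES; fill each atom to its normal valence:
  4 × C: 2 H each → 8
  3 × C: 1 H each → 3
  3 × C (aromatic): no H
  2 × C (aromatic): 1 H each → 2
  1 × C: no H
  1 × N (aromatic): no H
  1 × N: no H
  1 × S: 1 H
  Total hydrogens = 14.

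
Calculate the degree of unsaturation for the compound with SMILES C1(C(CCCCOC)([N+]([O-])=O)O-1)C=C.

3

Molecular formula from the SMILES: C9H15NO4.
DoU = (2C + 2 + N − H − X)/2 = (2·9 + 2 + 1 − 15 − 0)/2 = 6/2 = 3.
(Structurally: 1 ring(s) + 2 π bond(s) = 3.)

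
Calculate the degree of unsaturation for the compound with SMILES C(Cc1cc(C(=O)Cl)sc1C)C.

Molecular formula from the SMILES: C9H11ClOS.
DoU = (2C + 2 + N − H − X)/2 = (2·9 + 2 + 0 − 11 − 1)/2 = 8/2 = 4.
(Structurally: 1 ring(s) + 3 π bond(s) = 4.)

4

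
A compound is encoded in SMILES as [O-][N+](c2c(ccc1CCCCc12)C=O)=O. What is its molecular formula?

C11H11NO3

Heavy atoms from the SMILES: 11 C, 1 N, 3 O.
Implicit hydrogens by atom environment:
  4 × C: 2 H each → 8
  4 × C (aromatic): no H
  2 × C (aromatic): 1 H each → 2
  2 × O: no H
  1 × C: 1 H
  1 × N (charge +1): no H
  1 × O (charge -1): no H
  Total hydrogens = 11.
Molecular formula: C11H11NO3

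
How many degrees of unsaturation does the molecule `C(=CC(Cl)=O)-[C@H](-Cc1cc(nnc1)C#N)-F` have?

Molecular formula from the SMILES: C10H7ClFN3O.
DoU = (2C + 2 + N − H − X)/2 = (2·10 + 2 + 3 − 7 − 2)/2 = 16/2 = 8.
(Structurally: 1 ring(s) + 7 π bond(s) = 8.)

8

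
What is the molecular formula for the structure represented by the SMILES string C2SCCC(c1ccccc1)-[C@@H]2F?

Heavy atoms from the SMILES: 11 C, 1 F, 1 S.
Implicit hydrogens by atom environment:
  5 × C (aromatic): 1 H each → 5
  3 × C: 2 H each → 6
  2 × C: 1 H each → 2
  1 × C (aromatic): no H
  1 × F: no H
  1 × S: no H
  Total hydrogens = 13.
Molecular formula: C11H13FS

C11H13FS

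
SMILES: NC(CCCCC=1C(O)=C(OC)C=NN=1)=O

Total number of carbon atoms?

The symbol for carbon appears 10 times in the SMILES.

10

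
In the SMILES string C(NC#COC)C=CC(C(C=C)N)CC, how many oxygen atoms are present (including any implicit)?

The symbol for oxygen appears 1 time in the SMILES.

1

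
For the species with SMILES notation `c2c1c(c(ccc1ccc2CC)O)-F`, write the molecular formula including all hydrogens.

Heavy atoms from the SMILES: 12 C, 1 F, 1 O.
Implicit hydrogens by atom environment:
  5 × C (aromatic): 1 H each → 5
  5 × C (aromatic): no H
  1 × C: 3 H
  1 × C: 2 H
  1 × F: no H
  1 × O: 1 H
  Total hydrogens = 11.
Molecular formula: C12H11FO

C12H11FO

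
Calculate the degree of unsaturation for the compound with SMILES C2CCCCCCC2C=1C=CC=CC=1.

5

Molecular formula from the SMILES: C14H20.
DoU = (2C + 2 + N − H − X)/2 = (2·14 + 2 + 0 − 20 − 0)/2 = 10/2 = 5.
(Structurally: 2 ring(s) + 3 π bond(s) = 5.)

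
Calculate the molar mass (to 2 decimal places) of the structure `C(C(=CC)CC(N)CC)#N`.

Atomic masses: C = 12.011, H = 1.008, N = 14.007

138.21

Molecular formula: C8H14N2.
M = 8×12.011 + 14×1.008 + 2×14.007 = 138.21 g/mol.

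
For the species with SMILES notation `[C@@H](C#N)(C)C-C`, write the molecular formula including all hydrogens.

C5H9N

Heavy atoms from the SMILES: 5 C, 1 N.
Implicit hydrogens by atom environment:
  2 × C: 3 H each → 6
  1 × C: 2 H
  1 × C: 1 H
  1 × C: no H
  1 × N: no H
  Total hydrogens = 9.
Molecular formula: C5H9N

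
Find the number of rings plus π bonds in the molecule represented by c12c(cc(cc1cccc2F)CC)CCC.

7

Molecular formula from the SMILES: C15H17F.
DoU = (2C + 2 + N − H − X)/2 = (2·15 + 2 + 0 − 17 − 1)/2 = 14/2 = 7.
(Structurally: 2 ring(s) + 5 π bond(s) = 7.)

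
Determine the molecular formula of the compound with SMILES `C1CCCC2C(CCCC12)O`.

Heavy atoms from the SMILES: 10 C, 1 O.
Implicit hydrogens by atom environment:
  7 × C: 2 H each → 14
  3 × C: 1 H each → 3
  1 × O: 1 H
  Total hydrogens = 18.
Molecular formula: C10H18O

C10H18O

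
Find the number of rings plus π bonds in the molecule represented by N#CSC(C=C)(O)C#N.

5

Molecular formula from the SMILES: C5H4N2OS.
DoU = (2C + 2 + N − H − X)/2 = (2·5 + 2 + 2 − 4 − 0)/2 = 10/2 = 5.
(Structurally: 0 ring(s) + 5 π bond(s) = 5.)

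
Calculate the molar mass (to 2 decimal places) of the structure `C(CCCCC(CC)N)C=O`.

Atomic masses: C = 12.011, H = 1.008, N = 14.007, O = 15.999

Molecular formula: C9H19NO.
M = 9×12.011 + 19×1.008 + 1×14.007 + 1×15.999 = 157.26 g/mol.

157.26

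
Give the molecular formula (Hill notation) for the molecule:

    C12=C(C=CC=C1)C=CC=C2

Heavy atoms from the SMILES: 10 C.
Implicit hydrogens by atom environment:
  8 × C (aromatic): 1 H each → 8
  2 × C (aromatic): no H
  Total hydrogens = 8.
Molecular formula: C10H8

C10H8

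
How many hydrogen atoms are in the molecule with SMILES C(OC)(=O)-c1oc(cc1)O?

6

Hydrogens are implicit in SMILES; fill each atom to its normal valence:
  2 × C (aromatic): 1 H each → 2
  2 × C (aromatic): no H
  2 × O: no H
  1 × C: 3 H
  1 × C: no H
  1 × O: 1 H
  1 × O (aromatic): no H
  Total hydrogens = 6.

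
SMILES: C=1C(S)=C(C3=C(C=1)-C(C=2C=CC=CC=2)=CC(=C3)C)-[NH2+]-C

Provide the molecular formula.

C18H18NS+

Heavy atoms from the SMILES: 18 C, 1 N, 1 S.
Implicit hydrogens by atom environment:
  9 × C (aromatic): 1 H each → 9
  7 × C (aromatic): no H
  2 × C: 3 H each → 6
  1 × N (charge +1): 2 H
  1 × S: 1 H
  Total hydrogens = 18.
Net charge +1.
Molecular formula: C18H18NS+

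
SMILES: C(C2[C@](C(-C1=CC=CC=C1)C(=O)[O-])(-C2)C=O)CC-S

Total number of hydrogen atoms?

Hydrogens are implicit in SMILES; fill each atom to its normal valence:
  5 × C (aromatic): 1 H each → 5
  4 × C: 2 H each → 8
  3 × C: 1 H each → 3
  2 × C: no H
  2 × O: no H
  1 × C (aromatic): no H
  1 × O (charge -1): no H
  1 × S: 1 H
  Total hydrogens = 17.

17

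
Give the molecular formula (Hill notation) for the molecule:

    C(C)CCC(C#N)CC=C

C9H15N

Heavy atoms from the SMILES: 9 C, 1 N.
Implicit hydrogens by atom environment:
  5 × C: 2 H each → 10
  2 × C: 1 H each → 2
  1 × C: 3 H
  1 × C: no H
  1 × N: no H
  Total hydrogens = 15.
Molecular formula: C9H15N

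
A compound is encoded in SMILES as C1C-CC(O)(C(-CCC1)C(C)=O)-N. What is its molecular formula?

Heavy atoms from the SMILES: 10 C, 1 N, 2 O.
Implicit hydrogens by atom environment:
  6 × C: 2 H each → 12
  2 × C: no H
  1 × C: 3 H
  1 × C: 1 H
  1 × N: 2 H
  1 × O: 1 H
  1 × O: no H
  Total hydrogens = 19.
Molecular formula: C10H19NO2

C10H19NO2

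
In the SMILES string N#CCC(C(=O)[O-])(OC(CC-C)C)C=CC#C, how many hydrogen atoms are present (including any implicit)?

Hydrogens are implicit in SMILES; fill each atom to its normal valence:
  4 × C: 1 H each → 4
  4 × C: no H
  3 × C: 2 H each → 6
  2 × C: 3 H each → 6
  2 × O: no H
  1 × N: no H
  1 × O (charge -1): no H
  Total hydrogens = 16.

16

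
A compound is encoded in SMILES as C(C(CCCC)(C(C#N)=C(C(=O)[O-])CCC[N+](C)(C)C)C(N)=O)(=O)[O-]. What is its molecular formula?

C17H26N3O5-

Heavy atoms from the SMILES: 17 C, 3 N, 5 O.
Implicit hydrogens by atom environment:
  7 × C: no H
  6 × C: 2 H each → 12
  4 × C: 3 H each → 12
  3 × O: no H
  2 × O (charge -1): no H
  1 × N: 2 H
  1 × N: no H
  1 × N (charge +1): no H
  Total hydrogens = 26.
Net charge -1.
Molecular formula: C17H26N3O5-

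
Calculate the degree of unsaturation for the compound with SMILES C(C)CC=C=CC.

Molecular formula from the SMILES: C7H12.
DoU = (2C + 2 + N − H − X)/2 = (2·7 + 2 + 0 − 12 − 0)/2 = 4/2 = 2.
(Structurally: 0 ring(s) + 2 π bond(s) = 2.)

2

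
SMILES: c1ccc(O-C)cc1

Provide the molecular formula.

C7H8O

Heavy atoms from the SMILES: 7 C, 1 O.
Implicit hydrogens by atom environment:
  5 × C (aromatic): 1 H each → 5
  1 × C: 3 H
  1 × C (aromatic): no H
  1 × O: no H
  Total hydrogens = 8.
Molecular formula: C7H8O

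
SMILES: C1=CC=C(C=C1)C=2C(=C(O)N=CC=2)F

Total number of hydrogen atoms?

Hydrogens are implicit in SMILES; fill each atom to its normal valence:
  7 × C (aromatic): 1 H each → 7
  4 × C (aromatic): no H
  1 × F: no H
  1 × N (aromatic): no H
  1 × O: 1 H
  Total hydrogens = 8.

8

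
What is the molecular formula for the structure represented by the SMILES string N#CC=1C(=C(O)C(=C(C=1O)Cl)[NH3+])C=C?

C9H8ClN2O2+

Heavy atoms from the SMILES: 9 C, 1 Cl, 2 N, 2 O.
Implicit hydrogens by atom environment:
  6 × C (aromatic): no H
  2 × O: 1 H each → 2
  1 × C: 2 H
  1 × C: 1 H
  1 × C: no H
  1 × Cl: no H
  1 × N (charge +1): 3 H
  1 × N: no H
  Total hydrogens = 8.
Net charge +1.
Molecular formula: C9H8ClN2O2+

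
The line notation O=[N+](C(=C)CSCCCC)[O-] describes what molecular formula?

C7H13NO2S

Heavy atoms from the SMILES: 7 C, 1 N, 2 O, 1 S.
Implicit hydrogens by atom environment:
  5 × C: 2 H each → 10
  1 × C: 3 H
  1 × C: no H
  1 × N (charge +1): no H
  1 × O: no H
  1 × O (charge -1): no H
  1 × S: no H
  Total hydrogens = 13.
Molecular formula: C7H13NO2S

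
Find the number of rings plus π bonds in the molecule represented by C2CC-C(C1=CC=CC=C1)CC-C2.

5

Molecular formula from the SMILES: C13H18.
DoU = (2C + 2 + N − H − X)/2 = (2·13 + 2 + 0 − 18 − 0)/2 = 10/2 = 5.
(Structurally: 2 ring(s) + 3 π bond(s) = 5.)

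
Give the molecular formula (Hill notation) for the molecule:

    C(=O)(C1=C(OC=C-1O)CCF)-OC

Heavy atoms from the SMILES: 8 C, 1 F, 4 O.
Implicit hydrogens by atom environment:
  3 × C (aromatic): no H
  2 × C: 2 H each → 4
  2 × O: no H
  1 × C: 3 H
  1 × C (aromatic): 1 H
  1 × C: no H
  1 × F: no H
  1 × O: 1 H
  1 × O (aromatic): no H
  Total hydrogens = 9.
Molecular formula: C8H9FO4

C8H9FO4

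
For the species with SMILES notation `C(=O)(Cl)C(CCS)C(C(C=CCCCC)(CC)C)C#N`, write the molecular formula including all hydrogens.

Heavy atoms from the SMILES: 16 C, 1 Cl, 1 N, 1 O, 1 S.
Implicit hydrogens by atom environment:
  6 × C: 2 H each → 12
  4 × C: 1 H each → 4
  3 × C: 3 H each → 9
  3 × C: no H
  1 × Cl: no H
  1 × N: no H
  1 × O: no H
  1 × S: 1 H
  Total hydrogens = 26.
Molecular formula: C16H26ClNOS

C16H26ClNOS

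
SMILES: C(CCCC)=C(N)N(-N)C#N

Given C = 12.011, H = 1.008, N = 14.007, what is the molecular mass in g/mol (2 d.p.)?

Molecular formula: C7H14N4.
M = 7×12.011 + 14×1.008 + 4×14.007 = 154.22 g/mol.

154.22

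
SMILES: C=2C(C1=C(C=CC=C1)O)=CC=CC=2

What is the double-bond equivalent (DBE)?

8

Molecular formula from the SMILES: C12H10O.
DoU = (2C + 2 + N − H − X)/2 = (2·12 + 2 + 0 − 10 − 0)/2 = 16/2 = 8.
(Structurally: 2 ring(s) + 6 π bond(s) = 8.)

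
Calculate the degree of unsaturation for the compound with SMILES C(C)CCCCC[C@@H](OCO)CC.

Molecular formula from the SMILES: C11H24O2.
DoU = (2C + 2 + N − H − X)/2 = (2·11 + 2 + 0 − 24 − 0)/2 = 0/2 = 0.
(Structurally: 0 ring(s) + 0 π bond(s) = 0.)

0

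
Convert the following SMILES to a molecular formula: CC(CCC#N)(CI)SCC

C8H14INS

Heavy atoms from the SMILES: 8 C, 1 I, 1 N, 1 S.
Implicit hydrogens by atom environment:
  4 × C: 2 H each → 8
  2 × C: 3 H each → 6
  2 × C: no H
  1 × I: no H
  1 × N: no H
  1 × S: no H
  Total hydrogens = 14.
Molecular formula: C8H14INS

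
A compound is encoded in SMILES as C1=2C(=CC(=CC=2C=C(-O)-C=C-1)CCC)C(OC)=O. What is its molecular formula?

C15H16O3

Heavy atoms from the SMILES: 15 C, 3 O.
Implicit hydrogens by atom environment:
  5 × C (aromatic): 1 H each → 5
  5 × C (aromatic): no H
  2 × C: 3 H each → 6
  2 × C: 2 H each → 4
  2 × O: no H
  1 × C: no H
  1 × O: 1 H
  Total hydrogens = 16.
Molecular formula: C15H16O3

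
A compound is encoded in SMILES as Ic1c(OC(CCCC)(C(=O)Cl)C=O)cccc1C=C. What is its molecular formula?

Heavy atoms from the SMILES: 15 C, 1 Cl, 1 I, 3 O.
Implicit hydrogens by atom environment:
  4 × C: 2 H each → 8
  3 × C (aromatic): 1 H each → 3
  3 × C (aromatic): no H
  3 × O: no H
  2 × C: 1 H each → 2
  2 × C: no H
  1 × C: 3 H
  1 × Cl: no H
  1 × I: no H
  Total hydrogens = 16.
Molecular formula: C15H16ClIO3

C15H16ClIO3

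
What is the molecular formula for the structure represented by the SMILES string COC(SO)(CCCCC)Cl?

C7H15ClO2S

Heavy atoms from the SMILES: 7 C, 1 Cl, 2 O, 1 S.
Implicit hydrogens by atom environment:
  4 × C: 2 H each → 8
  2 × C: 3 H each → 6
  1 × C: no H
  1 × Cl: no H
  1 × O: 1 H
  1 × O: no H
  1 × S: no H
  Total hydrogens = 15.
Molecular formula: C7H15ClO2S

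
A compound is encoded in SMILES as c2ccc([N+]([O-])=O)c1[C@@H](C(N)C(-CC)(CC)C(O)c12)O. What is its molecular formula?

Heavy atoms from the SMILES: 14 C, 2 N, 4 O.
Implicit hydrogens by atom environment:
  3 × C (aromatic): 1 H each → 3
  3 × C: 1 H each → 3
  3 × C (aromatic): no H
  2 × C: 3 H each → 6
  2 × C: 2 H each → 4
  2 × O: 1 H each → 2
  1 × C: no H
  1 × N: 2 H
  1 × N (charge +1): no H
  1 × O: no H
  1 × O (charge -1): no H
  Total hydrogens = 20.
Molecular formula: C14H20N2O4

C14H20N2O4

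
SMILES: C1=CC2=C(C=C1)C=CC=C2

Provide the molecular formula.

C10H8

Heavy atoms from the SMILES: 10 C.
Implicit hydrogens by atom environment:
  8 × C (aromatic): 1 H each → 8
  2 × C (aromatic): no H
  Total hydrogens = 8.
Molecular formula: C10H8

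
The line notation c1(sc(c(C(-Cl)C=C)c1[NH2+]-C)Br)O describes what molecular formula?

C8H10BrClNOS+

Heavy atoms from the SMILES: 1 Br, 8 C, 1 Cl, 1 N, 1 O, 1 S.
Implicit hydrogens by atom environment:
  4 × C (aromatic): no H
  2 × C: 1 H each → 2
  1 × Br: no H
  1 × C: 3 H
  1 × C: 2 H
  1 × Cl: no H
  1 × N (charge +1): 2 H
  1 × O: 1 H
  1 × S (aromatic): no H
  Total hydrogens = 10.
Net charge +1.
Molecular formula: C8H10BrClNOS+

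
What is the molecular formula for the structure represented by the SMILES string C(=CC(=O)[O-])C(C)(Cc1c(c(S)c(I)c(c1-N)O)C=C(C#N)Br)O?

C15H13BrIN2O4S-

Heavy atoms from the SMILES: 1 Br, 15 C, 1 I, 2 N, 4 O, 1 S.
Implicit hydrogens by atom environment:
  6 × C (aromatic): no H
  4 × C: no H
  3 × C: 1 H each → 3
  2 × O: 1 H each → 2
  1 × Br: no H
  1 × C: 3 H
  1 × C: 2 H
  1 × I: no H
  1 × N: 2 H
  1 × N: no H
  1 × O: no H
  1 × O (charge -1): no H
  1 × S: 1 H
  Total hydrogens = 13.
Net charge -1.
Molecular formula: C15H13BrIN2O4S-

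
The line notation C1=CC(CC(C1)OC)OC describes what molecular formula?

Heavy atoms from the SMILES: 8 C, 2 O.
Implicit hydrogens by atom environment:
  4 × C: 1 H each → 4
  2 × C: 3 H each → 6
  2 × C: 2 H each → 4
  2 × O: no H
  Total hydrogens = 14.
Molecular formula: C8H14O2

C8H14O2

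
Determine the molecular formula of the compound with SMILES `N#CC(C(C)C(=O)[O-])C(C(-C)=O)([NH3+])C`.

C9H14N2O3

Heavy atoms from the SMILES: 9 C, 2 N, 3 O.
Implicit hydrogens by atom environment:
  4 × C: no H
  3 × C: 3 H each → 9
  2 × C: 1 H each → 2
  2 × O: no H
  1 × N (charge +1): 3 H
  1 × N: no H
  1 × O (charge -1): no H
  Total hydrogens = 14.
Molecular formula: C9H14N2O3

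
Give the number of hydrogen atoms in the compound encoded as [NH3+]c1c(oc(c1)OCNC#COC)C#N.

Hydrogens are implicit in SMILES; fill each atom to its normal valence:
  3 × C (aromatic): no H
  3 × C: no H
  2 × O: no H
  1 × C: 3 H
  1 × C: 2 H
  1 × C (aromatic): 1 H
  1 × N (charge +1): 3 H
  1 × N: 1 H
  1 × N: no H
  1 × O (aromatic): no H
  Total hydrogens = 10.

10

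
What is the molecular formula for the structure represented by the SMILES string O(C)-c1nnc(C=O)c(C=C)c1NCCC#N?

Heavy atoms from the SMILES: 11 C, 4 N, 2 O.
Implicit hydrogens by atom environment:
  4 × C (aromatic): no H
  3 × C: 2 H each → 6
  2 × C: 1 H each → 2
  2 × N (aromatic): no H
  2 × O: no H
  1 × C: 3 H
  1 × C: no H
  1 × N: 1 H
  1 × N: no H
  Total hydrogens = 12.
Molecular formula: C11H12N4O2

C11H12N4O2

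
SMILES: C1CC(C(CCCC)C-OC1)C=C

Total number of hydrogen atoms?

Hydrogens are implicit in SMILES; fill each atom to its normal valence:
  8 × C: 2 H each → 16
  3 × C: 1 H each → 3
  1 × C: 3 H
  1 × O: no H
  Total hydrogens = 22.

22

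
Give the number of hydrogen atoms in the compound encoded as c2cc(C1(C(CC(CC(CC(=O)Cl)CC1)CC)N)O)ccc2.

26

Hydrogens are implicit in SMILES; fill each atom to its normal valence:
  6 × C: 2 H each → 12
  5 × C (aromatic): 1 H each → 5
  3 × C: 1 H each → 3
  2 × C: no H
  1 × C: 3 H
  1 × C (aromatic): no H
  1 × Cl: no H
  1 × N: 2 H
  1 × O: 1 H
  1 × O: no H
  Total hydrogens = 26.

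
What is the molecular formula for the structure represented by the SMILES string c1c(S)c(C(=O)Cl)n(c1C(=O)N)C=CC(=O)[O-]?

Heavy atoms from the SMILES: 9 C, 1 Cl, 2 N, 4 O, 1 S.
Implicit hydrogens by atom environment:
  3 × C (aromatic): no H
  3 × C: no H
  3 × O: no H
  2 × C: 1 H each → 2
  1 × C (aromatic): 1 H
  1 × Cl: no H
  1 × N: 2 H
  1 × N (aromatic): no H
  1 × O (charge -1): no H
  1 × S: 1 H
  Total hydrogens = 6.
Net charge -1.
Molecular formula: C9H6ClN2O4S-

C9H6ClN2O4S-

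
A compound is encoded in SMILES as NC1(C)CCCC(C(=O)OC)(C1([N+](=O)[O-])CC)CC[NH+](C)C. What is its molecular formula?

Heavy atoms from the SMILES: 15 C, 3 N, 4 O.
Implicit hydrogens by atom environment:
  6 × C: 2 H each → 12
  5 × C: 3 H each → 15
  4 × C: no H
  3 × O: no H
  1 × N: 2 H
  1 × N (charge +1): 1 H
  1 × N (charge +1): no H
  1 × O (charge -1): no H
  Total hydrogens = 30.
Net charge +1.
Molecular formula: C15H30N3O4+

C15H30N3O4+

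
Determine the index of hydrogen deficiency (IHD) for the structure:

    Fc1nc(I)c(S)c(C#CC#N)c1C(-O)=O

Molecular formula from the SMILES: C9H2FIN2O2S.
DoU = (2C + 2 + N − H − X)/2 = (2·9 + 2 + 2 − 2 − 2)/2 = 18/2 = 9.
(Structurally: 1 ring(s) + 8 π bond(s) = 9.)

9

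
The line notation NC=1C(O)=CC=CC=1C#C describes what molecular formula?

C8H7NO

Heavy atoms from the SMILES: 8 C, 1 N, 1 O.
Implicit hydrogens by atom environment:
  3 × C (aromatic): 1 H each → 3
  3 × C (aromatic): no H
  1 × C: 1 H
  1 × C: no H
  1 × N: 2 H
  1 × O: 1 H
  Total hydrogens = 7.
Molecular formula: C8H7NO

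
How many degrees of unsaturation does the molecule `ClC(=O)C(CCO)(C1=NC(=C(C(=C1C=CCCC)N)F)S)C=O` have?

Molecular formula from the SMILES: C15H18ClFN2O3S.
DoU = (2C + 2 + N − H − X)/2 = (2·15 + 2 + 2 − 18 − 2)/2 = 14/2 = 7.
(Structurally: 1 ring(s) + 6 π bond(s) = 7.)

7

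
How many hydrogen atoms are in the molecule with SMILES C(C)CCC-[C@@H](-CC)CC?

22

Hydrogens are implicit in SMILES; fill each atom to its normal valence:
  6 × C: 2 H each → 12
  3 × C: 3 H each → 9
  1 × C: 1 H
  Total hydrogens = 22.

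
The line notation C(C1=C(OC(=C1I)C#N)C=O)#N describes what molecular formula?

Heavy atoms from the SMILES: 7 C, 1 I, 2 N, 2 O.
Implicit hydrogens by atom environment:
  4 × C (aromatic): no H
  2 × C: no H
  2 × N: no H
  1 × C: 1 H
  1 × I: no H
  1 × O (aromatic): no H
  1 × O: no H
  Total hydrogens = 1.
Molecular formula: C7HIN2O2

C7HIN2O2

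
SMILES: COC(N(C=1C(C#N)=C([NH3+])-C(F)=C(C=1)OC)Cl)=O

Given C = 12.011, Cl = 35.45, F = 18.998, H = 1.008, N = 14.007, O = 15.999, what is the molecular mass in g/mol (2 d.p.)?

274.66

Molecular formula: C10H10ClFN3O3+.
M = 10×12.011 + 1×35.45 + 1×18.998 + 10×1.008 + 3×14.007 + 3×15.999 = 274.66 g/mol.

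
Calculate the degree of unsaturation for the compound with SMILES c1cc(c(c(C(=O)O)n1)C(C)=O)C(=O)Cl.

Molecular formula from the SMILES: C9H6ClNO4.
DoU = (2C + 2 + N − H − X)/2 = (2·9 + 2 + 1 − 6 − 1)/2 = 14/2 = 7.
(Structurally: 1 ring(s) + 6 π bond(s) = 7.)

7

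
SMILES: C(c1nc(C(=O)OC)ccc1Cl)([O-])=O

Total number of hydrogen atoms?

5

Hydrogens are implicit in SMILES; fill each atom to its normal valence:
  3 × C (aromatic): no H
  3 × O: no H
  2 × C (aromatic): 1 H each → 2
  2 × C: no H
  1 × C: 3 H
  1 × Cl: no H
  1 × N (aromatic): no H
  1 × O (charge -1): no H
  Total hydrogens = 5.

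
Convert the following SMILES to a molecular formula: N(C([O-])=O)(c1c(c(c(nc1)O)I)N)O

Heavy atoms from the SMILES: 6 C, 1 I, 3 N, 4 O.
Implicit hydrogens by atom environment:
  4 × C (aromatic): no H
  2 × O: 1 H each → 2
  1 × C (aromatic): 1 H
  1 × C: no H
  1 × I: no H
  1 × N: 2 H
  1 × N (aromatic): no H
  1 × N: no H
  1 × O: no H
  1 × O (charge -1): no H
  Total hydrogens = 5.
Net charge -1.
Molecular formula: C6H5IN3O4-

C6H5IN3O4-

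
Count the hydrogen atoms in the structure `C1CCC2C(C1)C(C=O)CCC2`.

Hydrogens are implicit in SMILES; fill each atom to its normal valence:
  7 × C: 2 H each → 14
  4 × C: 1 H each → 4
  1 × O: no H
  Total hydrogens = 18.

18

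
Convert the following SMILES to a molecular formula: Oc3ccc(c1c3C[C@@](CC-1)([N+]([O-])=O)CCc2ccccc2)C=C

Heavy atoms from the SMILES: 20 C, 1 N, 3 O.
Implicit hydrogens by atom environment:
  7 × C (aromatic): 1 H each → 7
  6 × C: 2 H each → 12
  5 × C (aromatic): no H
  1 × C: 1 H
  1 × C: no H
  1 × N (charge +1): no H
  1 × O: 1 H
  1 × O: no H
  1 × O (charge -1): no H
  Total hydrogens = 21.
Molecular formula: C20H21NO3

C20H21NO3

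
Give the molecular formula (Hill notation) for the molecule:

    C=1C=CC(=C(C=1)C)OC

C8H10O

Heavy atoms from the SMILES: 8 C, 1 O.
Implicit hydrogens by atom environment:
  4 × C (aromatic): 1 H each → 4
  2 × C: 3 H each → 6
  2 × C (aromatic): no H
  1 × O: no H
  Total hydrogens = 10.
Molecular formula: C8H10O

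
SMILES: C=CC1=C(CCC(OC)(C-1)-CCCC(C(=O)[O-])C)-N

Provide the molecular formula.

C15H24NO3-

Heavy atoms from the SMILES: 15 C, 1 N, 3 O.
Implicit hydrogens by atom environment:
  7 × C: 2 H each → 14
  4 × C: no H
  2 × C: 3 H each → 6
  2 × C: 1 H each → 2
  2 × O: no H
  1 × N: 2 H
  1 × O (charge -1): no H
  Total hydrogens = 24.
Net charge -1.
Molecular formula: C15H24NO3-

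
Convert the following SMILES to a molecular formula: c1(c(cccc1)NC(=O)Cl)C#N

C8H5ClN2O

Heavy atoms from the SMILES: 8 C, 1 Cl, 2 N, 1 O.
Implicit hydrogens by atom environment:
  4 × C (aromatic): 1 H each → 4
  2 × C (aromatic): no H
  2 × C: no H
  1 × Cl: no H
  1 × N: 1 H
  1 × N: no H
  1 × O: no H
  Total hydrogens = 5.
Molecular formula: C8H5ClN2O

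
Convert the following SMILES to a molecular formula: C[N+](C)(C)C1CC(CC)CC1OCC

Heavy atoms from the SMILES: 12 C, 1 N, 1 O.
Implicit hydrogens by atom environment:
  5 × C: 3 H each → 15
  4 × C: 2 H each → 8
  3 × C: 1 H each → 3
  1 × N (charge +1): no H
  1 × O: no H
  Total hydrogens = 26.
Net charge +1.
Molecular formula: C12H26NO+

C12H26NO+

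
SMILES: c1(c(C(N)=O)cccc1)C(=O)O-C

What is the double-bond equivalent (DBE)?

Molecular formula from the SMILES: C9H9NO3.
DoU = (2C + 2 + N − H − X)/2 = (2·9 + 2 + 1 − 9 − 0)/2 = 12/2 = 6.
(Structurally: 1 ring(s) + 5 π bond(s) = 6.)

6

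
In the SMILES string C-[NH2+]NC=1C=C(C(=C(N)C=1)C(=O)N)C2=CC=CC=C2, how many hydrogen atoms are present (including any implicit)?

Hydrogens are implicit in SMILES; fill each atom to its normal valence:
  7 × C (aromatic): 1 H each → 7
  5 × C (aromatic): no H
  2 × N: 2 H each → 4
  1 × C: 3 H
  1 × C: no H
  1 × N (charge +1): 2 H
  1 × N: 1 H
  1 × O: no H
  Total hydrogens = 17.

17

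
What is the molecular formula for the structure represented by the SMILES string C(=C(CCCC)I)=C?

Heavy atoms from the SMILES: 7 C, 1 I.
Implicit hydrogens by atom environment:
  4 × C: 2 H each → 8
  2 × C: no H
  1 × C: 3 H
  1 × I: no H
  Total hydrogens = 11.
Molecular formula: C7H11I

C7H11I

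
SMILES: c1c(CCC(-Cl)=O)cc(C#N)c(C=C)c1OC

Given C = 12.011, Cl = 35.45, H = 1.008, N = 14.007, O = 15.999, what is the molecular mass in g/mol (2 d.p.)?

Molecular formula: C13H12ClNO2.
M = 13×12.011 + 1×35.45 + 12×1.008 + 1×14.007 + 2×15.999 = 249.69 g/mol.

249.69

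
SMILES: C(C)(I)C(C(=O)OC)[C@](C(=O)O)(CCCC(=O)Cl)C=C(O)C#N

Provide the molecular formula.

C14H17ClINO6

Heavy atoms from the SMILES: 14 C, 1 Cl, 1 I, 1 N, 6 O.
Implicit hydrogens by atom environment:
  6 × C: no H
  4 × O: no H
  3 × C: 2 H each → 6
  3 × C: 1 H each → 3
  2 × C: 3 H each → 6
  2 × O: 1 H each → 2
  1 × Cl: no H
  1 × I: no H
  1 × N: no H
  Total hydrogens = 17.
Molecular formula: C14H17ClINO6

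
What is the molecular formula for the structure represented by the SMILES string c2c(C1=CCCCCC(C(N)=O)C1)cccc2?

Heavy atoms from the SMILES: 15 C, 1 N, 1 O.
Implicit hydrogens by atom environment:
  5 × C: 2 H each → 10
  5 × C (aromatic): 1 H each → 5
  2 × C: 1 H each → 2
  2 × C: no H
  1 × C (aromatic): no H
  1 × N: 2 H
  1 × O: no H
  Total hydrogens = 19.
Molecular formula: C15H19NO

C15H19NO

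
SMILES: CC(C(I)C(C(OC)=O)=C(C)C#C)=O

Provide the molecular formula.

C10H11IO3

Heavy atoms from the SMILES: 10 C, 1 I, 3 O.
Implicit hydrogens by atom environment:
  5 × C: no H
  3 × C: 3 H each → 9
  3 × O: no H
  2 × C: 1 H each → 2
  1 × I: no H
  Total hydrogens = 11.
Molecular formula: C10H11IO3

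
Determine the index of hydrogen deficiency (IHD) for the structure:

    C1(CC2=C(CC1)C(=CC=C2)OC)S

Molecular formula from the SMILES: C11H14OS.
DoU = (2C + 2 + N − H − X)/2 = (2·11 + 2 + 0 − 14 − 0)/2 = 10/2 = 5.
(Structurally: 2 ring(s) + 3 π bond(s) = 5.)

5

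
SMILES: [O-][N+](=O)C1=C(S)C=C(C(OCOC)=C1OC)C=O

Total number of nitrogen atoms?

1

The symbol for nitrogen appears 1 time in the SMILES.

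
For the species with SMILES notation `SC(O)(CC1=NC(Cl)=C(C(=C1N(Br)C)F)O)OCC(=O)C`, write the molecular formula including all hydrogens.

C11H13BrClFN2O4S

Heavy atoms from the SMILES: 1 Br, 11 C, 1 Cl, 1 F, 2 N, 4 O, 1 S.
Implicit hydrogens by atom environment:
  5 × C (aromatic): no H
  2 × C: 3 H each → 6
  2 × C: 2 H each → 4
  2 × C: no H
  2 × O: 1 H each → 2
  2 × O: no H
  1 × Br: no H
  1 × Cl: no H
  1 × F: no H
  1 × N (aromatic): no H
  1 × N: no H
  1 × S: 1 H
  Total hydrogens = 13.
Molecular formula: C11H13BrClFN2O4S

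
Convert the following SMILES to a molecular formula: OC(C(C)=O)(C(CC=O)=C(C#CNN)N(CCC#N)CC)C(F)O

Heavy atoms from the SMILES: 15 C, 1 F, 4 N, 4 O.
Implicit hydrogens by atom environment:
  7 × C: no H
  4 × C: 2 H each → 8
  2 × C: 3 H each → 6
  2 × C: 1 H each → 2
  2 × N: no H
  2 × O: 1 H each → 2
  2 × O: no H
  1 × F: no H
  1 × N: 2 H
  1 × N: 1 H
  Total hydrogens = 21.
Molecular formula: C15H21FN4O4

C15H21FN4O4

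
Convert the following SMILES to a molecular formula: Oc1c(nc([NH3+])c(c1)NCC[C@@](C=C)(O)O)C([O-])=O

C11H15N3O5

Heavy atoms from the SMILES: 11 C, 3 N, 5 O.
Implicit hydrogens by atom environment:
  4 × C (aromatic): no H
  3 × C: 2 H each → 6
  3 × O: 1 H each → 3
  2 × C: no H
  1 × C (aromatic): 1 H
  1 × C: 1 H
  1 × N (charge +1): 3 H
  1 × N: 1 H
  1 × N (aromatic): no H
  1 × O: no H
  1 × O (charge -1): no H
  Total hydrogens = 15.
Molecular formula: C11H15N3O5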